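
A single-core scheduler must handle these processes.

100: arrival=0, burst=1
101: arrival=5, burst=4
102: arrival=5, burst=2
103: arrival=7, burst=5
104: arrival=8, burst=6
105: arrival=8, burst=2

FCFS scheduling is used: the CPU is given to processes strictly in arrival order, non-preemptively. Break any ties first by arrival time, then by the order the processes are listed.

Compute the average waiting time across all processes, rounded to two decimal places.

Timeline: | 100 0-1 | idle 1-5 | 101 5-9 | 102 9-11 | 103 11-16 | 104 16-22 | 105 22-24 |
Completion: 100=1  101=9  102=11  103=16  104=22  105=24
Waiting times: 100=0, 101=0, 102=4, 103=4, 104=8, 105=14
Average waiting = (0+0+4+4+8+14) / 6 = 30/6 = 5.00

5.00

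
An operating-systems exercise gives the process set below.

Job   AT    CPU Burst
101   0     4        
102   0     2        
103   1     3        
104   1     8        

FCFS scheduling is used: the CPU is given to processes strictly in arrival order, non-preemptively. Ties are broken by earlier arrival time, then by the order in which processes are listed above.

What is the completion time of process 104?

17

Schedule: | 101 0-4 | 102 4-6 | 103 6-9 | 104 9-17 |
Completion: 101=4  102=6  103=9  104=17
Turnaround (C−A): 101=4  102=6  103=8  104=16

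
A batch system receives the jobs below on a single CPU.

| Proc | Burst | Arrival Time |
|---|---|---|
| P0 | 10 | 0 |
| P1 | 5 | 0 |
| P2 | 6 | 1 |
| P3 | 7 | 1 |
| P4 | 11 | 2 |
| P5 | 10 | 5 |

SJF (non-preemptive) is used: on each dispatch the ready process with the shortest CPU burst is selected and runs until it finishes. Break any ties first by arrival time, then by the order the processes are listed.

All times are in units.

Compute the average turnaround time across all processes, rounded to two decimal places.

Timeline: | P1 0-5 | P2 5-11 | P3 11-18 | P0 18-28 | P5 28-38 | P4 38-49 |
Completion: P0=28  P1=5  P2=11  P3=18  P4=49  P5=38
Turnaround (C−A): P0=28  P1=5  P2=10  P3=17  P4=47  P5=33
Turnaround times: P0=28, P1=5, P2=10, P3=17, P4=47, P5=33
Average turnaround = (28+5+10+17+47+33) / 6 = 140/6 = 23.33

23.33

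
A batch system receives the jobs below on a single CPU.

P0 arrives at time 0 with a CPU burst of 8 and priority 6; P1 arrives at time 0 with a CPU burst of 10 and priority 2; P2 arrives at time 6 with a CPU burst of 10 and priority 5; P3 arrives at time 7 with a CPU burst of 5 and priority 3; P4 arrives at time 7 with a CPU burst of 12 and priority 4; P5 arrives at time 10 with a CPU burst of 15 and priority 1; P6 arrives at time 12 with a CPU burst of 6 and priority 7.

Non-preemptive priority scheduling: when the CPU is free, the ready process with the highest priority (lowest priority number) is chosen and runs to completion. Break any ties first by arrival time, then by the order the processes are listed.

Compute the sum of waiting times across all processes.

177

Schedule: | P1 0-10 | P5 10-25 | P3 25-30 | P4 30-42 | P2 42-52 | P0 52-60 | P6 60-66 |
Completion: P0=60  P1=10  P2=52  P3=30  P4=42  P5=25  P6=66
Waiting = turnaround − burst: P0=52, P1=0, P2=36, P3=18, P4=23, P5=0, P6=48
Total waiting = 52 + 0 + 36 + 18 + 23 + 0 + 48 = 177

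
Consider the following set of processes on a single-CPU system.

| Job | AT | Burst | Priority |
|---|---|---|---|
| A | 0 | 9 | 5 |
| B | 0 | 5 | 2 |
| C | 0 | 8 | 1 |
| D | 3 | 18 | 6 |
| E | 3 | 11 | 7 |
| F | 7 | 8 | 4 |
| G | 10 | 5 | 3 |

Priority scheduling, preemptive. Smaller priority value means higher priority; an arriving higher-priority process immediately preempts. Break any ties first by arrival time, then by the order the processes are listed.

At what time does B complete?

Timeline: | C 0-8 | B 8-13 | G 13-18 | F 18-26 | A 26-35 | D 35-53 | E 53-64 |
Completion: A=35  B=13  C=8  D=53  E=64  F=26  G=18
Turnaround (C−A): A=35  B=13  C=8  D=50  E=61  F=19  G=8

13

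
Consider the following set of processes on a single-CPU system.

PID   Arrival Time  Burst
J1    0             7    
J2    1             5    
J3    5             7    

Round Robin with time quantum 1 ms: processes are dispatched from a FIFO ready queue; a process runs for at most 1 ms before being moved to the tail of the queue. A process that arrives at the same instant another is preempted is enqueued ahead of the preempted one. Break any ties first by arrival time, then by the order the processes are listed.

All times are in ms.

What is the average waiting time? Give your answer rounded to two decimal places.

Gantt: | J1 0-1 | J2 1-2 | J1 2-3 | J2 3-4 | J1 4-5 | J2 5-6 | J3 6-7 | J1 7-8 | J2 8-9 | J3 9-10 | J1 10-11 | J2 11-12 | J3 12-13 | J1 13-14 | J3 14-15 | J1 15-16 | J3 16-19 |
Completion: J1=16  J2=12  J3=19
Turnaround (C−A): J1=16  J2=11  J3=14
Waiting times: J1=9, J2=6, J3=7
Average waiting = (9+6+7) / 3 = 22/3 = 7.33

7.33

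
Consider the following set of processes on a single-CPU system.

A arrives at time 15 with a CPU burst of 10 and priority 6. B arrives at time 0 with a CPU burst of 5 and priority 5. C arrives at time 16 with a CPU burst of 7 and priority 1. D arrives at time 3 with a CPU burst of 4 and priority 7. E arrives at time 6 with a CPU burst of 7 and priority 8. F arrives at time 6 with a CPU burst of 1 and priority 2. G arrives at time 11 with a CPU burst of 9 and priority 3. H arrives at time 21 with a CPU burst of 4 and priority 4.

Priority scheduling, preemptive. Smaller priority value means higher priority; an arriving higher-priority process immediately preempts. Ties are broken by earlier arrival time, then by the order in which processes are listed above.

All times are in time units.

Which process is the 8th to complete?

E

Timeline: | B 0-5 | D 5-6 | F 6-7 | D 7-10 | E 10-11 | G 11-16 | C 16-23 | G 23-27 | H 27-31 | A 31-41 | E 41-47 |
Completion: A=41  B=5  C=23  D=10  E=47  F=7  G=27  H=31
Turnaround (C−A): A=26  B=5  C=7  D=7  E=41  F=1  G=16  H=10
Finish order: B → F → D → C → G → H → A → E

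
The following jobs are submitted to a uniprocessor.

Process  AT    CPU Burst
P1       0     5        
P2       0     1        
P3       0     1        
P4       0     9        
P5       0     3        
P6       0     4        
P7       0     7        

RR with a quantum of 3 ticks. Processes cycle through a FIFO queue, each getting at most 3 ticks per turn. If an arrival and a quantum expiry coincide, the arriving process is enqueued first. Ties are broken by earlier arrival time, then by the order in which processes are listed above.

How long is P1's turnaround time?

19

Schedule: | P1 0-3 | P2 3-4 | P3 4-5 | P4 5-8 | P5 8-11 | P6 11-14 | P7 14-17 | P1 17-19 | P4 19-22 | P6 22-23 | P7 23-26 | P4 26-29 | P7 29-30 |
Completion: P1=19  P2=4  P3=5  P4=29  P5=11  P6=23  P7=30
Turnaround(P1) = completion − arrival = 19 − 0 = 19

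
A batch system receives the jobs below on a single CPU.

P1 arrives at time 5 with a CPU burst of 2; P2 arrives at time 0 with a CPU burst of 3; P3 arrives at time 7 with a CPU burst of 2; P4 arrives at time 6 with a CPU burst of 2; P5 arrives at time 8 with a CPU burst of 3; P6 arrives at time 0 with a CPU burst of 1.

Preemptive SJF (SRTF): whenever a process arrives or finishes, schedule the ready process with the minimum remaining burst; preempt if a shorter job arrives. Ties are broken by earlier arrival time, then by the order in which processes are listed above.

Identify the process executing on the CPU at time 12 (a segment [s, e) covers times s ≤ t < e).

Gantt: | P6 0-1 | P2 1-4 | idle 4-5 | P1 5-7 | P4 7-9 | P3 9-11 | P5 11-14 |
Completion: P1=7  P2=4  P3=11  P4=9  P5=14  P6=1
Turnaround (C−A): P1=2  P2=4  P3=4  P4=3  P5=6  P6=1

P5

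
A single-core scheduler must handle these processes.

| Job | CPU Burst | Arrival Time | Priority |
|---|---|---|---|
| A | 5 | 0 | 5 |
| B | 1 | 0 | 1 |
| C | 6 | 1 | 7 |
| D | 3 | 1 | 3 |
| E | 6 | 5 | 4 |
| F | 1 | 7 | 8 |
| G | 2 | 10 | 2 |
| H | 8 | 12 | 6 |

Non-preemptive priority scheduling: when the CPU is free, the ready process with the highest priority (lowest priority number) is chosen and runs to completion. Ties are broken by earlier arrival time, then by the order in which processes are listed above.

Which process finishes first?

B

Schedule: | B 0-1 | D 1-4 | A 4-9 | E 9-15 | G 15-17 | H 17-25 | C 25-31 | F 31-32 |
Completion: A=9  B=1  C=31  D=4  E=15  F=32  G=17  H=25
Finish order: B → D → A → E → G → H → C → F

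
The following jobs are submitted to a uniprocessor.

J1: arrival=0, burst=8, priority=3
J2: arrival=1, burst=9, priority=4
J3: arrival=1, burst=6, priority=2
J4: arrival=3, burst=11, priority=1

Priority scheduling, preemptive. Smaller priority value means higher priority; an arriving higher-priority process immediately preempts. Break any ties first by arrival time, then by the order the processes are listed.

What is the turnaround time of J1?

25

Timeline: | J1 0-1 | J3 1-3 | J4 3-14 | J3 14-18 | J1 18-25 | J2 25-34 |
Completion: J1=25  J2=34  J3=18  J4=14
Turnaround (C−A): J1=25  J2=33  J3=17  J4=11
Turnaround(J1) = completion − arrival = 25 − 0 = 25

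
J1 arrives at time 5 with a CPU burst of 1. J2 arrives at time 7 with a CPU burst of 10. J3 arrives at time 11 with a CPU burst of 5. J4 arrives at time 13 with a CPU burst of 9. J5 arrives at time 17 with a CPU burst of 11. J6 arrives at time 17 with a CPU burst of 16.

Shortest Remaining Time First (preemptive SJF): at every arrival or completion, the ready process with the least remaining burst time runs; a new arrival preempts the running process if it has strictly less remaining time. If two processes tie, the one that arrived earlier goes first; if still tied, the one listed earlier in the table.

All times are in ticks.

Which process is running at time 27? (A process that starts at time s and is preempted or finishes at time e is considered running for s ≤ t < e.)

J4

Schedule: | idle 0-5 | J1 5-6 | idle 6-7 | J2 7-11 | J3 11-16 | J2 16-22 | J4 22-31 | J5 31-42 | J6 42-58 |
Completion: J1=6  J2=22  J3=16  J4=31  J5=42  J6=58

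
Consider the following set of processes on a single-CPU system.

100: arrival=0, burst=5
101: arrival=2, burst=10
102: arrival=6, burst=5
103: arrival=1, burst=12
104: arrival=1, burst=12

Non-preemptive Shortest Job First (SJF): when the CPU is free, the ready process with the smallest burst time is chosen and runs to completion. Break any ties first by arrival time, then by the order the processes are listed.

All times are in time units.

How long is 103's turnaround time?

Schedule: | 100 0-5 | 101 5-15 | 102 15-20 | 103 20-32 | 104 32-44 |
Completion: 100=5  101=15  102=20  103=32  104=44
Turnaround (C−A): 100=5  101=13  102=14  103=31  104=43
Turnaround(103) = completion − arrival = 32 − 1 = 31

31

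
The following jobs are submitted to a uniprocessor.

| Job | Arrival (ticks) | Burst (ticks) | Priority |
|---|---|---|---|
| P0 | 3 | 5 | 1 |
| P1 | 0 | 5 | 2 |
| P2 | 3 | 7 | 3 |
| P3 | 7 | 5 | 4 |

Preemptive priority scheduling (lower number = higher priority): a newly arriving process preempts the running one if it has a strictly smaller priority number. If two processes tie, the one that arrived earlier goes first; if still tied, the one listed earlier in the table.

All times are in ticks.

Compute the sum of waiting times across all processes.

22

Gantt: | P1 0-3 | P0 3-8 | P1 8-10 | P2 10-17 | P3 17-22 |
Completion: P0=8  P1=10  P2=17  P3=22
Turnaround (C−A): P0=5  P1=10  P2=14  P3=15
Waiting = turnaround − burst: P0=0, P1=5, P2=7, P3=10
Total waiting = 0 + 5 + 7 + 10 = 22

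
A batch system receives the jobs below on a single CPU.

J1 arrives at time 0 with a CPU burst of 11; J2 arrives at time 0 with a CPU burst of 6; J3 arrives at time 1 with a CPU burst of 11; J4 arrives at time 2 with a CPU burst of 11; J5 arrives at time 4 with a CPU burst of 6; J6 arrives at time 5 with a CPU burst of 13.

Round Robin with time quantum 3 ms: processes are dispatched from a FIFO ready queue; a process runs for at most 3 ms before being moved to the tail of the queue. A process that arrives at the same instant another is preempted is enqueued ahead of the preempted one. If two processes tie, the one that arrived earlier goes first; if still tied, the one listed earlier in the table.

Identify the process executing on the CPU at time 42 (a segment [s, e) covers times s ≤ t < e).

J4

Gantt: | J1 0-3 | J2 3-6 | J3 6-9 | J4 9-12 | J1 12-15 | J5 15-18 | J6 18-21 | J2 21-24 | J3 24-27 | J4 27-30 | J1 30-33 | J5 33-36 | J6 36-39 | J3 39-42 | J4 42-45 | J1 45-47 | J6 47-50 | J3 50-52 | J4 52-54 | J6 54-58 |
Completion: J1=47  J2=24  J3=52  J4=54  J5=36  J6=58
Turnaround (C−A): J1=47  J2=24  J3=51  J4=52  J5=32  J6=53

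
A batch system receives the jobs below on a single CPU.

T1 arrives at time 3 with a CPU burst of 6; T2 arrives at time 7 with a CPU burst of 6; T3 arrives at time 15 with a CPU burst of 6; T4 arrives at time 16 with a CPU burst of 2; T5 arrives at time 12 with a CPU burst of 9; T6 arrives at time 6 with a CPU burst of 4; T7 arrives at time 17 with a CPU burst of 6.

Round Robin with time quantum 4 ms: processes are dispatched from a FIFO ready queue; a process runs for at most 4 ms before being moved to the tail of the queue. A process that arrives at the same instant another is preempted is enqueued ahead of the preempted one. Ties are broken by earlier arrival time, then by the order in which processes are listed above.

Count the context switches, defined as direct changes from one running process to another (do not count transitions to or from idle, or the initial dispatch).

12

Timeline: | idle 0-3 | T1 3-7 | T6 7-11 | T2 11-15 | T1 15-17 | T5 17-21 | T3 21-25 | T2 25-27 | T4 27-29 | T7 29-33 | T5 33-37 | T3 37-39 | T7 39-41 | T5 41-42 |
Completion: T1=17  T2=27  T3=39  T4=29  T5=42  T6=11  T7=41
Turnaround (C−A): T1=14  T2=20  T3=24  T4=13  T5=30  T6=5  T7=24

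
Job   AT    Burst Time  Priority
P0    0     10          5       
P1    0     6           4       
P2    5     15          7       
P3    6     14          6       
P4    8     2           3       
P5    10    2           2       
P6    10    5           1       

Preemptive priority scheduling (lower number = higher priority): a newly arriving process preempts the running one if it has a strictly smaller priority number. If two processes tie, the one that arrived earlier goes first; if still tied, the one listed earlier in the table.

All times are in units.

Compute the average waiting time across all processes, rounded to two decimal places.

10.43

Gantt: | P1 0-6 | P0 6-8 | P4 8-10 | P6 10-15 | P5 15-17 | P0 17-25 | P3 25-39 | P2 39-54 |
Completion: P0=25  P1=6  P2=54  P3=39  P4=10  P5=17  P6=15
Turnaround (C−A): P0=25  P1=6  P2=49  P3=33  P4=2  P5=7  P6=5
Waiting times: P0=15, P1=0, P2=34, P3=19, P4=0, P5=5, P6=0
Average waiting = (15+0+34+19+0+5+0) / 7 = 73/7 = 10.43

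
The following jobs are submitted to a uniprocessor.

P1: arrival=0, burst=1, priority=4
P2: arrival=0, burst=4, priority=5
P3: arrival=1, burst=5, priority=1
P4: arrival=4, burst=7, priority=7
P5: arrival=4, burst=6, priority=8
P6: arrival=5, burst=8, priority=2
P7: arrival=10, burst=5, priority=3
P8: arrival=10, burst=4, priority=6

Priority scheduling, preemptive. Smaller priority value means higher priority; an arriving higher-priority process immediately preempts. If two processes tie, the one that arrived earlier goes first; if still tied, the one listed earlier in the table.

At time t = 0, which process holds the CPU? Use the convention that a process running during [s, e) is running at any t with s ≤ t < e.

Schedule: | P1 0-1 | P3 1-6 | P6 6-14 | P7 14-19 | P2 19-23 | P8 23-27 | P4 27-34 | P5 34-40 |
Completion: P1=1  P2=23  P3=6  P4=34  P5=40  P6=14  P7=19  P8=27

P1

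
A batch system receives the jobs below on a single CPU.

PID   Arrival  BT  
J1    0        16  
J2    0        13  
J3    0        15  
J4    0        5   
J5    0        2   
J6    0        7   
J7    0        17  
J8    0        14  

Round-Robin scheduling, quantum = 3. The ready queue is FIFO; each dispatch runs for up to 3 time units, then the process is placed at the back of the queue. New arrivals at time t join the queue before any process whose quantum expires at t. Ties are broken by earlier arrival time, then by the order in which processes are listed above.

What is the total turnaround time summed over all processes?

Gantt: | J1 0-3 | J2 3-6 | J3 6-9 | J4 9-12 | J5 12-14 | J6 14-17 | J7 17-20 | J8 20-23 | J1 23-26 | J2 26-29 | J3 29-32 | J4 32-34 | J6 34-37 | J7 37-40 | J8 40-43 | J1 43-46 | J2 46-49 | J3 49-52 | J6 52-53 | J7 53-56 | J8 56-59 | J1 59-62 | J2 62-65 | J3 65-68 | J7 68-71 | J8 71-74 | J1 74-77 | J2 77-78 | J3 78-81 | J7 81-84 | J8 84-86 | J1 86-87 | J7 87-89 |
Completion: J1=87  J2=78  J3=81  J4=34  J5=14  J6=53  J7=89  J8=86
Turnaround = completion − arrival: J1=87, J2=78, J3=81, J4=34, J5=14, J6=53, J7=89, J8=86
Total turnaround = 87 + 78 + 81 + 34 + 14 + 53 + 89 + 86 = 522

522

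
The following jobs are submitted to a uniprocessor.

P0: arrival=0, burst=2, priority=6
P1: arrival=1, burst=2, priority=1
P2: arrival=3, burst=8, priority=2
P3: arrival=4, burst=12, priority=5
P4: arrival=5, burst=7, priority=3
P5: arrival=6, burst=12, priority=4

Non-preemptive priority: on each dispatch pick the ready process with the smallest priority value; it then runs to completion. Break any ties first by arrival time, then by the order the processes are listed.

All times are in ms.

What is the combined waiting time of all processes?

Schedule: | P0 0-2 | P1 2-4 | P2 4-12 | P4 12-19 | P5 19-31 | P3 31-43 |
Completion: P0=2  P1=4  P2=12  P3=43  P4=19  P5=31
Waiting = turnaround − burst: P0=0, P1=1, P2=1, P3=27, P4=7, P5=13
Total waiting = 0 + 1 + 1 + 27 + 7 + 13 = 49

49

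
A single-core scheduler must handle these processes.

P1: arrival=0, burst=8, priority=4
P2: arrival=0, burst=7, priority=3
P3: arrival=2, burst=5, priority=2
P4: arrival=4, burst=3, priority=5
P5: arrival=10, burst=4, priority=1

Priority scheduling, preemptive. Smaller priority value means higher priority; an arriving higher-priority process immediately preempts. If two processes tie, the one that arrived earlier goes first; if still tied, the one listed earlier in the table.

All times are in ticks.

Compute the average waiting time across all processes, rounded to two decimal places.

Gantt: | P2 0-2 | P3 2-7 | P2 7-10 | P5 10-14 | P2 14-16 | P1 16-24 | P4 24-27 |
Completion: P1=24  P2=16  P3=7  P4=27  P5=14
Turnaround (C−A): P1=24  P2=16  P3=5  P4=23  P5=4
Waiting times: P1=16, P2=9, P3=0, P4=20, P5=0
Average waiting = (16+9+0+20+0) / 5 = 45/5 = 9.00

9.00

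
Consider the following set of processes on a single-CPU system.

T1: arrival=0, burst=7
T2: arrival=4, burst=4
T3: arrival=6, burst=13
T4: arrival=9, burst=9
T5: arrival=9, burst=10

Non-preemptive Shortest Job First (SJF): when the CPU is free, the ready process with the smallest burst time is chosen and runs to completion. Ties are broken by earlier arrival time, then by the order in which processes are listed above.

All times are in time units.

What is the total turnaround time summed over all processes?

Gantt: | T1 0-7 | T2 7-11 | T4 11-20 | T5 20-30 | T3 30-43 |
Completion: T1=7  T2=11  T3=43  T4=20  T5=30
Turnaround (C−A): T1=7  T2=7  T3=37  T4=11  T5=21
Turnaround = completion − arrival: T1=7, T2=7, T3=37, T4=11, T5=21
Total turnaround = 7 + 7 + 37 + 11 + 21 = 83

83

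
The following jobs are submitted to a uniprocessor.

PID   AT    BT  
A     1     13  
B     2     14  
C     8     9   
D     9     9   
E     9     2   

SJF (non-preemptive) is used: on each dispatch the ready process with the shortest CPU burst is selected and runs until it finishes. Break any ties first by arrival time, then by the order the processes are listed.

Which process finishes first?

Timeline: | idle 0-1 | A 1-14 | E 14-16 | C 16-25 | D 25-34 | B 34-48 |
Completion: A=14  B=48  C=25  D=34  E=16
Finish order: A → E → C → D → B

A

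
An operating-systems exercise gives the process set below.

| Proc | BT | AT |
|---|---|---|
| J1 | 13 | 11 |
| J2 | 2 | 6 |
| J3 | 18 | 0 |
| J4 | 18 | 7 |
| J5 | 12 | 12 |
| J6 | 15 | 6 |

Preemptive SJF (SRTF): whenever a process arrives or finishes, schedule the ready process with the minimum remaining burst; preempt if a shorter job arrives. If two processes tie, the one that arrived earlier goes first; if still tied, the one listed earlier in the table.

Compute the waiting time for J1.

21

Gantt: | J3 0-6 | J2 6-8 | J3 8-20 | J5 20-32 | J1 32-45 | J6 45-60 | J4 60-78 |
Completion: J1=45  J2=8  J3=20  J4=78  J5=32  J6=60
Waiting(J1) = turnaround − burst = 34 − 13 = 21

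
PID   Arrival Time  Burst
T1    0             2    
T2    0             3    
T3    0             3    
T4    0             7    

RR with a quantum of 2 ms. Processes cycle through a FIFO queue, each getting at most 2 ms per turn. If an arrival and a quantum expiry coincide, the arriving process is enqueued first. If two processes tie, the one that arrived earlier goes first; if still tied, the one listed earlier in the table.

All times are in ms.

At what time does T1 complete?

Schedule: | T1 0-2 | T2 2-4 | T3 4-6 | T4 6-8 | T2 8-9 | T3 9-10 | T4 10-15 |
Completion: T1=2  T2=9  T3=10  T4=15

2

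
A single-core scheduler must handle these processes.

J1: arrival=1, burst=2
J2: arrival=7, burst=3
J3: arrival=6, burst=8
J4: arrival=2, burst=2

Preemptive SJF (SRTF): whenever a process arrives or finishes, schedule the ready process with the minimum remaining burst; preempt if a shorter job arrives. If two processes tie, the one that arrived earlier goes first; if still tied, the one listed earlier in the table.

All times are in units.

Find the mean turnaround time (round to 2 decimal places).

Schedule: | idle 0-1 | J1 1-3 | J4 3-5 | idle 5-6 | J3 6-7 | J2 7-10 | J3 10-17 |
Completion: J1=3  J2=10  J3=17  J4=5
Turnaround times: J1=2, J2=3, J3=11, J4=3
Average turnaround = (2+3+11+3) / 4 = 19/4 = 4.75

4.75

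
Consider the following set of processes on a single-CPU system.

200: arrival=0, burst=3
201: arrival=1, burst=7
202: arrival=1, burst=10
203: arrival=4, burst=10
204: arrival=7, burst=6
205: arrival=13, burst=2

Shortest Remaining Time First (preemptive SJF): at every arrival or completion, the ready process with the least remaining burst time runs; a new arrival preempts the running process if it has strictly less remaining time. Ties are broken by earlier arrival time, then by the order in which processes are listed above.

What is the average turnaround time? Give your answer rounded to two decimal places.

Gantt: | 200 0-3 | 201 3-10 | 204 10-13 | 205 13-15 | 204 15-18 | 202 18-28 | 203 28-38 |
Completion: 200=3  201=10  202=28  203=38  204=18  205=15
Turnaround times: 200=3, 201=9, 202=27, 203=34, 204=11, 205=2
Average turnaround = (3+9+27+34+11+2) / 6 = 86/6 = 14.33

14.33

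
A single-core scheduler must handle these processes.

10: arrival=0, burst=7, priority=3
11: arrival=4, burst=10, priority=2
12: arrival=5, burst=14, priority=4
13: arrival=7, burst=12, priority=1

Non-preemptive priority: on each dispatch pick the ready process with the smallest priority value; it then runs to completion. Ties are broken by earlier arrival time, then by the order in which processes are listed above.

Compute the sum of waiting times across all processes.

39

Gantt: | 10 0-7 | 13 7-19 | 11 19-29 | 12 29-43 |
Completion: 10=7  11=29  12=43  13=19
Turnaround (C−A): 10=7  11=25  12=38  13=12
Waiting = turnaround − burst: 10=0, 11=15, 12=24, 13=0
Total waiting = 0 + 15 + 24 + 0 = 39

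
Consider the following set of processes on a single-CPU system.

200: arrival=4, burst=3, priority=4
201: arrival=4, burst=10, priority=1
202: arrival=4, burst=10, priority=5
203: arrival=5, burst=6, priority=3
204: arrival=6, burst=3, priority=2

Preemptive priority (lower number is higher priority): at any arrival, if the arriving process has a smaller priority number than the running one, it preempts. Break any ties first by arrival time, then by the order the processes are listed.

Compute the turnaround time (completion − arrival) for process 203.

18

Timeline: | idle 0-4 | 201 4-14 | 204 14-17 | 203 17-23 | 200 23-26 | 202 26-36 |
Completion: 200=26  201=14  202=36  203=23  204=17
Turnaround (C−A): 200=22  201=10  202=32  203=18  204=11
Turnaround(203) = completion − arrival = 23 − 5 = 18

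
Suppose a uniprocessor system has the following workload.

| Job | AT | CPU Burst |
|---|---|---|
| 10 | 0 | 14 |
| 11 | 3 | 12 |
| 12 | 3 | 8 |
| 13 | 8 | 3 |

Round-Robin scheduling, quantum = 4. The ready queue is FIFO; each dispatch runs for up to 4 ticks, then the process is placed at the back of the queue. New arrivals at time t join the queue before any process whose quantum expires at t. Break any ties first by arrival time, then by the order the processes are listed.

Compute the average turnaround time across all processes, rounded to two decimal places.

26.00

Schedule: | 10 0-4 | 11 4-8 | 12 8-12 | 10 12-16 | 13 16-19 | 11 19-23 | 12 23-27 | 10 27-31 | 11 31-35 | 10 35-37 |
Completion: 10=37  11=35  12=27  13=19
Turnaround (C−A): 10=37  11=32  12=24  13=11
Turnaround times: 10=37, 11=32, 12=24, 13=11
Average turnaround = (37+32+24+11) / 4 = 104/4 = 26.00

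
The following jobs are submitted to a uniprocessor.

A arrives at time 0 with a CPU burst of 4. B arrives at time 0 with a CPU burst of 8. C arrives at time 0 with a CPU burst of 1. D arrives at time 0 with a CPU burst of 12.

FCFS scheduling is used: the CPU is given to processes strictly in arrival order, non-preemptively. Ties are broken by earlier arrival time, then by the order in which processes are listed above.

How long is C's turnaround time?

13

Gantt: | A 0-4 | B 4-12 | C 12-13 | D 13-25 |
Completion: A=4  B=12  C=13  D=25
Turnaround(C) = completion − arrival = 13 − 0 = 13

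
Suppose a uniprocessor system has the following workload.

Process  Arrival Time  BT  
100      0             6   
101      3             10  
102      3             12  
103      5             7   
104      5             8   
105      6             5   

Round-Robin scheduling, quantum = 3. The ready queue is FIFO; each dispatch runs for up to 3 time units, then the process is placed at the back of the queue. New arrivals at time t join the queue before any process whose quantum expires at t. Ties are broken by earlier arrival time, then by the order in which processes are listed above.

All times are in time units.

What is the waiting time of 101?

Gantt: | 100 0-3 | 101 3-6 | 102 6-9 | 100 9-12 | 103 12-15 | 104 15-18 | 105 18-21 | 101 21-24 | 102 24-27 | 103 27-30 | 104 30-33 | 105 33-35 | 101 35-38 | 102 38-41 | 103 41-42 | 104 42-44 | 101 44-45 | 102 45-48 |
Completion: 100=12  101=45  102=48  103=42  104=44  105=35
Turnaround (C−A): 100=12  101=42  102=45  103=37  104=39  105=29
Waiting(101) = turnaround − burst = 42 − 10 = 32

32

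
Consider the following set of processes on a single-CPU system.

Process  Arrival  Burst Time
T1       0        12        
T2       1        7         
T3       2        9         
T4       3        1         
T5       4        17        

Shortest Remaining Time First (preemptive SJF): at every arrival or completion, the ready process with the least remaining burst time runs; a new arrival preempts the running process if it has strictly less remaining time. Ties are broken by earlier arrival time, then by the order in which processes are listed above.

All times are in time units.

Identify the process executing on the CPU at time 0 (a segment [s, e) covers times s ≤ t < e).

Gantt: | T1 0-1 | T2 1-3 | T4 3-4 | T2 4-9 | T3 9-18 | T1 18-29 | T5 29-46 |
Completion: T1=29  T2=9  T3=18  T4=4  T5=46

T1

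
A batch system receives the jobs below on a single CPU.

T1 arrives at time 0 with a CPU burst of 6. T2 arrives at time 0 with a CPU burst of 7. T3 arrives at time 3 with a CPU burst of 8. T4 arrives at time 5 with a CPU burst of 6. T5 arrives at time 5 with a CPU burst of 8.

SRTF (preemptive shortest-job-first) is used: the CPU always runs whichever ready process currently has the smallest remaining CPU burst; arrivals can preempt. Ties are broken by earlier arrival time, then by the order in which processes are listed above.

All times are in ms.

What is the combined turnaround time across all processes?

86

Gantt: | T1 0-6 | T4 6-12 | T2 12-19 | T3 19-27 | T5 27-35 |
Completion: T1=6  T2=19  T3=27  T4=12  T5=35
Turnaround (C−A): T1=6  T2=19  T3=24  T4=7  T5=30
Turnaround = completion − arrival: T1=6, T2=19, T3=24, T4=7, T5=30
Total turnaround = 6 + 19 + 24 + 7 + 30 = 86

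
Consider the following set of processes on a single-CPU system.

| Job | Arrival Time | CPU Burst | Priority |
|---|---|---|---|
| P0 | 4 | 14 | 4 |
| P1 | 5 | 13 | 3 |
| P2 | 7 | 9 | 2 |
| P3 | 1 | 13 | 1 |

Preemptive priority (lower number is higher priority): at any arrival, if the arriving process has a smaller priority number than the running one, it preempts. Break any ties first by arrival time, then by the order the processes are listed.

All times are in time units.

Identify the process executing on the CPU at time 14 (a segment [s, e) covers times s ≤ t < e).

Schedule: | idle 0-1 | P3 1-14 | P2 14-23 | P1 23-36 | P0 36-50 |
Completion: P0=50  P1=36  P2=23  P3=14

P2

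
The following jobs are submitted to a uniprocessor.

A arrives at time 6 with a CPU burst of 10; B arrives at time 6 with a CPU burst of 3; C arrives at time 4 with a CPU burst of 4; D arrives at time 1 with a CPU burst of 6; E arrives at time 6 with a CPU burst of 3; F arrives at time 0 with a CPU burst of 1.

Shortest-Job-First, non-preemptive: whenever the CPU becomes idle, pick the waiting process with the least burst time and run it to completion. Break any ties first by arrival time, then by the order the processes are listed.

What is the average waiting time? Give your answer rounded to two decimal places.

Schedule: | F 0-1 | D 1-7 | B 7-10 | E 10-13 | C 13-17 | A 17-27 |
Completion: A=27  B=10  C=17  D=7  E=13  F=1
Turnaround (C−A): A=21  B=4  C=13  D=6  E=7  F=1
Waiting times: A=11, B=1, C=9, D=0, E=4, F=0
Average waiting = (11+1+9+0+4+0) / 6 = 25/6 = 4.17

4.17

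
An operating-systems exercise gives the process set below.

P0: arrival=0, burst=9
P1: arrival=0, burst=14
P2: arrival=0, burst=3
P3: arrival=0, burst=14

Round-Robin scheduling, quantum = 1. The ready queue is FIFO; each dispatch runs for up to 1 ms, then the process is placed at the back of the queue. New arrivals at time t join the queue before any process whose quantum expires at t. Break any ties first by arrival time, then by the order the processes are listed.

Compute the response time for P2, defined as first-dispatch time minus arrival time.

2

Schedule: | P0 0-1 | P1 1-2 | P2 2-3 | P3 3-4 | P0 4-5 | P1 5-6 | P2 6-7 | P3 7-8 | P0 8-9 | P1 9-10 | P2 10-11 | P3 11-12 | P0 12-13 | P1 13-14 | P3 14-15 | P0 15-16 | P1 16-17 | P3 17-18 | P0 18-19 | P1 19-20 | P3 20-21 | P0 21-22 | P1 22-23 | P3 23-24 | P0 24-25 | P1 25-26 | P3 26-27 | P0 27-28 | P1 28-29 | P3 29-30 | P1 30-31 | P3 31-32 | P1 32-33 | P3 33-34 | P1 34-35 | P3 35-36 | P1 36-37 | P3 37-38 | P1 38-39 | P3 39-40 |
Completion: P0=28  P1=39  P2=11  P3=40
Response(P2) = first start − arrival = 2 − 0 = 2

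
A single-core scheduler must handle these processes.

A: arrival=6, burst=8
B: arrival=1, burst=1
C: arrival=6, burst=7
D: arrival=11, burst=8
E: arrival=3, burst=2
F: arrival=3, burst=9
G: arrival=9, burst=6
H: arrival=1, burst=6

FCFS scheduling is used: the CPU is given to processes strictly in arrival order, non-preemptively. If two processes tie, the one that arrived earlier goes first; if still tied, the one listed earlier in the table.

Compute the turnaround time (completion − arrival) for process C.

28

Gantt: | idle 0-1 | B 1-2 | H 2-8 | E 8-10 | F 10-19 | A 19-27 | C 27-34 | G 34-40 | D 40-48 |
Completion: A=27  B=2  C=34  D=48  E=10  F=19  G=40  H=8
Turnaround (C−A): A=21  B=1  C=28  D=37  E=7  F=16  G=31  H=7
Turnaround(C) = completion − arrival = 34 − 6 = 28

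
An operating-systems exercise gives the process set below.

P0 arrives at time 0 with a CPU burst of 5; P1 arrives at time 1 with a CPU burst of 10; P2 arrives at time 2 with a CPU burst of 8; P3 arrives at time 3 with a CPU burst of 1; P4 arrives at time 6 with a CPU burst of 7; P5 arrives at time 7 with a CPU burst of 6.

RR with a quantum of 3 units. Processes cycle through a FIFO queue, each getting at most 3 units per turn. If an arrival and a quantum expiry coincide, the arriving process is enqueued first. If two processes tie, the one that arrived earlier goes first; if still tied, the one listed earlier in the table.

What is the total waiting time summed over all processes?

Timeline: | P0 0-3 | P1 3-6 | P2 6-9 | P3 9-10 | P0 10-12 | P4 12-15 | P1 15-18 | P5 18-21 | P2 21-24 | P4 24-27 | P1 27-30 | P5 30-33 | P2 33-35 | P4 35-36 | P1 36-37 |
Completion: P0=12  P1=37  P2=35  P3=10  P4=36  P5=33
Turnaround (C−A): P0=12  P1=36  P2=33  P3=7  P4=30  P5=26
Waiting = turnaround − burst: P0=7, P1=26, P2=25, P3=6, P4=23, P5=20
Total waiting = 7 + 26 + 25 + 6 + 23 + 20 = 107

107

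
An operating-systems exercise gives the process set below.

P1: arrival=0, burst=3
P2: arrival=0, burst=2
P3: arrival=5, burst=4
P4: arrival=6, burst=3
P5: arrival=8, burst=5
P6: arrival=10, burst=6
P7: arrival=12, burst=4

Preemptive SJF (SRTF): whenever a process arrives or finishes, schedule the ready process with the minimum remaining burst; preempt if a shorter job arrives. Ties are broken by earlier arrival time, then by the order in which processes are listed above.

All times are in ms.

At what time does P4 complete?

Schedule: | P2 0-2 | P1 2-5 | P3 5-9 | P4 9-12 | P7 12-16 | P5 16-21 | P6 21-27 |
Completion: P1=5  P2=2  P3=9  P4=12  P5=21  P6=27  P7=16
Turnaround (C−A): P1=5  P2=2  P3=4  P4=6  P5=13  P6=17  P7=4

12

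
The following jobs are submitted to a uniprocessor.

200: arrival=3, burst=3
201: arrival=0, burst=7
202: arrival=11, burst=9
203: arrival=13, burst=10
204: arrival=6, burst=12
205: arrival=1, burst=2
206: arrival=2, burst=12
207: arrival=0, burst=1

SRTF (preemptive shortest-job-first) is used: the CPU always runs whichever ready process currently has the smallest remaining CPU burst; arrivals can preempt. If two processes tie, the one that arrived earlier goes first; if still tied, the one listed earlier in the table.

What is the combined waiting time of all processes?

Gantt: | 207 0-1 | 205 1-3 | 200 3-6 | 201 6-13 | 202 13-22 | 203 22-32 | 206 32-44 | 204 44-56 |
Completion: 200=6  201=13  202=22  203=32  204=56  205=3  206=44  207=1
Turnaround (C−A): 200=3  201=13  202=11  203=19  204=50  205=2  206=42  207=1
Waiting = turnaround − burst: 200=0, 201=6, 202=2, 203=9, 204=38, 205=0, 206=30, 207=0
Total waiting = 0 + 6 + 2 + 9 + 38 + 0 + 30 + 0 = 85

85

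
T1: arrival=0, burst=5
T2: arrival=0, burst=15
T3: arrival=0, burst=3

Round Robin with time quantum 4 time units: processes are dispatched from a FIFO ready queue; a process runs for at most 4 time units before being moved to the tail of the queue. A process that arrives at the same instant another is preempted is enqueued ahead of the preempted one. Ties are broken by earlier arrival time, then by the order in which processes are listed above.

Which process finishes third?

Timeline: | T1 0-4 | T2 4-8 | T3 8-11 | T1 11-12 | T2 12-23 |
Completion: T1=12  T2=23  T3=11
Turnaround (C−A): T1=12  T2=23  T3=11
Finish order: T3 → T1 → T2

T2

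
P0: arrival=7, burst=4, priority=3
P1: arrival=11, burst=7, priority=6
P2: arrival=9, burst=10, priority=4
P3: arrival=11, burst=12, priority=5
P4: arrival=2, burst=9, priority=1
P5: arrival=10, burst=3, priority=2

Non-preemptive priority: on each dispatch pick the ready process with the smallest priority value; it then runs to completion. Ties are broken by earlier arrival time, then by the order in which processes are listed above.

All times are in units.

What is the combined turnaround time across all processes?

Timeline: | idle 0-2 | P4 2-11 | P5 11-14 | P0 14-18 | P2 18-28 | P3 28-40 | P1 40-47 |
Completion: P0=18  P1=47  P2=28  P3=40  P4=11  P5=14
Turnaround = completion − arrival: P0=11, P1=36, P2=19, P3=29, P4=9, P5=4
Total turnaround = 11 + 36 + 19 + 29 + 9 + 4 = 108

108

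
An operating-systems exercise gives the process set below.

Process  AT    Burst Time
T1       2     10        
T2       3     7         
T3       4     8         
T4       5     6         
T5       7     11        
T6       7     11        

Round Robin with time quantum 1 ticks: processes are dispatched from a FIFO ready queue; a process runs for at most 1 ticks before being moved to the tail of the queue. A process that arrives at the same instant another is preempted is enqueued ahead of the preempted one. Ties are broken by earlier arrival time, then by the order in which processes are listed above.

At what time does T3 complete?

Gantt: | idle 0-2 | T1 2-3 | T2 3-4 | T1 4-5 | T3 5-6 | T2 6-7 | T4 7-8 | T1 8-9 | T3 9-10 | T5 10-11 | T6 11-12 | T2 12-13 | T4 13-14 | T1 14-15 | T3 15-16 | T5 16-17 | T6 17-18 | T2 18-19 | T4 19-20 | T1 20-21 | T3 21-22 | T5 22-23 | T6 23-24 | T2 24-25 | T4 25-26 | T1 26-27 | T3 27-28 | T5 28-29 | T6 29-30 | T2 30-31 | T4 31-32 | T1 32-33 | T3 33-34 | T5 34-35 | T6 35-36 | T2 36-37 | T4 37-38 | T1 38-39 | T3 39-40 | T5 40-41 | T6 41-42 | T1 42-43 | T3 43-44 | T5 44-45 | T6 45-46 | T1 46-47 | T5 47-48 | T6 48-49 | T5 49-50 | T6 50-51 | T5 51-52 | T6 52-53 | T5 53-54 | T6 54-55 |
Completion: T1=47  T2=37  T3=44  T4=38  T5=54  T6=55
Turnaround (C−A): T1=45  T2=34  T3=40  T4=33  T5=47  T6=48

44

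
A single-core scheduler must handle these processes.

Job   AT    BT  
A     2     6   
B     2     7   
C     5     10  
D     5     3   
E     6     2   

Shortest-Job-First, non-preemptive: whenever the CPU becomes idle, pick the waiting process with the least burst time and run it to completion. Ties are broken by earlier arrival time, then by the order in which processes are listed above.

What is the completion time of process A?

Timeline: | idle 0-2 | A 2-8 | E 8-10 | D 10-13 | B 13-20 | C 20-30 |
Completion: A=8  B=20  C=30  D=13  E=10

8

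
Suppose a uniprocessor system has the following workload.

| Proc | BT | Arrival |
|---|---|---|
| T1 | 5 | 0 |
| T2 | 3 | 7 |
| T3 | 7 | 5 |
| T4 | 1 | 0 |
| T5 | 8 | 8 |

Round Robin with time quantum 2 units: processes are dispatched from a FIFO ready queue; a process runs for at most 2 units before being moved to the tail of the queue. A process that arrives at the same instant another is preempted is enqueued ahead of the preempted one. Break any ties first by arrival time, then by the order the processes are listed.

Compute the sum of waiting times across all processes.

Timeline: | T1 0-2 | T4 2-3 | T1 3-5 | T3 5-7 | T1 7-8 | T2 8-10 | T3 10-12 | T5 12-14 | T2 14-15 | T3 15-17 | T5 17-19 | T3 19-20 | T5 20-24 |
Completion: T1=8  T2=15  T3=20  T4=3  T5=24
Waiting = turnaround − burst: T1=3, T2=5, T3=8, T4=2, T5=8
Total waiting = 3 + 5 + 8 + 2 + 8 = 26

26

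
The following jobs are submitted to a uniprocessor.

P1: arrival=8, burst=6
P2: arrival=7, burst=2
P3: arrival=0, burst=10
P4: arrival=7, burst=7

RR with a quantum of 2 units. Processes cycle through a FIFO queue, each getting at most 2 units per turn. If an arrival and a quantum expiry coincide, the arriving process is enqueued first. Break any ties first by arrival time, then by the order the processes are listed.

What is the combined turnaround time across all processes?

Gantt: | P3 0-8 | P2 8-10 | P4 10-12 | P1 12-14 | P3 14-16 | P4 16-18 | P1 18-20 | P4 20-22 | P1 22-24 | P4 24-25 |
Completion: P1=24  P2=10  P3=16  P4=25
Turnaround (C−A): P1=16  P2=3  P3=16  P4=18
Turnaround = completion − arrival: P1=16, P2=3, P3=16, P4=18
Total turnaround = 16 + 3 + 16 + 18 = 53

53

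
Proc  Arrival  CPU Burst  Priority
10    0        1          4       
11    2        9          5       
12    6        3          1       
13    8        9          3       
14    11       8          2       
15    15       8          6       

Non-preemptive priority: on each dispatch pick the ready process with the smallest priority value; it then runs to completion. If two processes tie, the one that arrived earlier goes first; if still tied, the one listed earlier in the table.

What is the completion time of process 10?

1

Gantt: | 10 0-1 | idle 1-2 | 11 2-11 | 12 11-14 | 14 14-22 | 13 22-31 | 15 31-39 |
Completion: 10=1  11=11  12=14  13=31  14=22  15=39
Turnaround (C−A): 10=1  11=9  12=8  13=23  14=11  15=24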